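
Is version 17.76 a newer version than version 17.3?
Yes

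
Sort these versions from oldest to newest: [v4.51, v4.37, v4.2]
[v4.2, v4.37, v4.51]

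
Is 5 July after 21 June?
Yes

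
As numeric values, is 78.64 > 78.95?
False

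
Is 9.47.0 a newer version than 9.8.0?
Yes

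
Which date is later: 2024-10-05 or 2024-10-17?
2024-10-17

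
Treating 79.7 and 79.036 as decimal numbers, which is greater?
79.7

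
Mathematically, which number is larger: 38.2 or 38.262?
38.262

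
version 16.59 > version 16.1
True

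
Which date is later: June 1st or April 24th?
June 1st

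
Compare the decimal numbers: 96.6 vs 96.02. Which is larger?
96.6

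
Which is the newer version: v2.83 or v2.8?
v2.83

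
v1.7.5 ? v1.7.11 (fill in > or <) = <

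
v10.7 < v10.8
True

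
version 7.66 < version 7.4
False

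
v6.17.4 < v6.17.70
True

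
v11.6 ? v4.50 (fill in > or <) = >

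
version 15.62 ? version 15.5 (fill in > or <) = >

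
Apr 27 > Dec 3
False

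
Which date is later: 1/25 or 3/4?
3/4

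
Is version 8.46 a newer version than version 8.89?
No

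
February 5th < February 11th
True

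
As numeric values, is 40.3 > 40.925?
False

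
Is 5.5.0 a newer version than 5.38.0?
No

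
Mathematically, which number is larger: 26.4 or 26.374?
26.4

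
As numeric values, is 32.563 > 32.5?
True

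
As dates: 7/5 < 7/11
True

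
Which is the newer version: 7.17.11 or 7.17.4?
7.17.11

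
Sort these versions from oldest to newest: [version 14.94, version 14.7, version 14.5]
[version 14.5, version 14.7, version 14.94]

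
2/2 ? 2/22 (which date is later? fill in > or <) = <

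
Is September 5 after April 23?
Yes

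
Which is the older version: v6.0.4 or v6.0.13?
v6.0.4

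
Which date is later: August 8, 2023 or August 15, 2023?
August 15, 2023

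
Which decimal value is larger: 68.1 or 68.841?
68.841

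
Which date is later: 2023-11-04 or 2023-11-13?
2023-11-13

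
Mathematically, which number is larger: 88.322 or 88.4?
88.4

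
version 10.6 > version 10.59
False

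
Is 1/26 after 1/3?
Yes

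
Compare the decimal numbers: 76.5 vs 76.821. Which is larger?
76.821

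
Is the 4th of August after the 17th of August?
No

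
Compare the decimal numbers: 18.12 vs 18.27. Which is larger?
18.27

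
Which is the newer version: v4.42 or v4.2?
v4.42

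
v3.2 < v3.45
True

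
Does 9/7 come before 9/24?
Yes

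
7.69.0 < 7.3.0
False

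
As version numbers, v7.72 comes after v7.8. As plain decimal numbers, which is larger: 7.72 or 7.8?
7.8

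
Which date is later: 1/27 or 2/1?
2/1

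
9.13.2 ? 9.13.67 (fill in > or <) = <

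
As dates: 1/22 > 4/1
False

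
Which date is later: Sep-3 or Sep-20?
Sep-20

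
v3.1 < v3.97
True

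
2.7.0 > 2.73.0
False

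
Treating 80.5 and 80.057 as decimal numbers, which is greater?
80.5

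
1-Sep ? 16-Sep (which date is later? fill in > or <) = <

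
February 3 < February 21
True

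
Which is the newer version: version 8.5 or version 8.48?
version 8.48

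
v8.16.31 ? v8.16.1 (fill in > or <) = >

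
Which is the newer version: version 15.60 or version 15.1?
version 15.60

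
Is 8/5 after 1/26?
Yes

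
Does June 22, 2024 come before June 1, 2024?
No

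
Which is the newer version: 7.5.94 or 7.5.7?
7.5.94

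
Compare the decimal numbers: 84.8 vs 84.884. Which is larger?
84.884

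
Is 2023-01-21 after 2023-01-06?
Yes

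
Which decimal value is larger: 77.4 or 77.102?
77.4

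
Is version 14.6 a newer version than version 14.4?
Yes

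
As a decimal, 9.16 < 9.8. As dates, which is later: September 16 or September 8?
September 16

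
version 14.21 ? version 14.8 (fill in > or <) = >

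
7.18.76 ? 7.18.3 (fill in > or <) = >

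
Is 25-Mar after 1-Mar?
Yes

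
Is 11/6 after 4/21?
Yes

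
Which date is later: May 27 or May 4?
May 27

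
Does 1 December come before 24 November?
No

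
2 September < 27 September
True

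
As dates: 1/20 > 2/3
False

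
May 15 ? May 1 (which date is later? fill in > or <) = >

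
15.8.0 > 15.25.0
False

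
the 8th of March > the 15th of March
False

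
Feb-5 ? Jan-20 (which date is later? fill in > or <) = >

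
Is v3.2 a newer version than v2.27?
Yes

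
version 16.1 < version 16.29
True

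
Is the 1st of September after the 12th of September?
No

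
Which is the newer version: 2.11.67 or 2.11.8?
2.11.67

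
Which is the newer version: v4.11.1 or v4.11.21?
v4.11.21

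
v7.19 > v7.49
False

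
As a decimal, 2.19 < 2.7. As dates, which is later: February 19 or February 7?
February 19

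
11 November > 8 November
True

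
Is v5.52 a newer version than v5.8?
Yes. Version numbers are compared segment by segment as integers, not as decimals: minor version 52 > 8, so v5.52 > v5.8 (even though the decimal 5.52 < 5.8).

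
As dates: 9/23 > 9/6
True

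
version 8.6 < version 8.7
True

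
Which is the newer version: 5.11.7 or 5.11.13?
5.11.13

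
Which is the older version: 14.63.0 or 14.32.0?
14.32.0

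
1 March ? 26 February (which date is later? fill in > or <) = >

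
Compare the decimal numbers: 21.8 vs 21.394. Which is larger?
21.8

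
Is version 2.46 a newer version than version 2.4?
Yes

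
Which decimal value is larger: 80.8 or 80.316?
80.8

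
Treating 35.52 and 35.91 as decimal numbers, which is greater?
35.91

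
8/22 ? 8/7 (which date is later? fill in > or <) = >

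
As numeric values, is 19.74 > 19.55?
True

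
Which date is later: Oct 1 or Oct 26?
Oct 26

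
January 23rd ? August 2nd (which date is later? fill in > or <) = <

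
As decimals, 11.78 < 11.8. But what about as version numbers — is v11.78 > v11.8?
True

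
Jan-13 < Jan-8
False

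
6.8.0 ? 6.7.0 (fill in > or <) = >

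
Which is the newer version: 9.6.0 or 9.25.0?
9.25.0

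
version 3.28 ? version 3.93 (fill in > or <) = <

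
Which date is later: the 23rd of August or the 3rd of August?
the 23rd of August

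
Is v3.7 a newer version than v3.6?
Yes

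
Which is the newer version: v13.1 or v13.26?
v13.26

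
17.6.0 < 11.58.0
False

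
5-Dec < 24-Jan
False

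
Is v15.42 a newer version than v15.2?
Yes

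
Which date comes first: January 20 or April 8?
January 20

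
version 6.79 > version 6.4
True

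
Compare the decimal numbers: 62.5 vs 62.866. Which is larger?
62.866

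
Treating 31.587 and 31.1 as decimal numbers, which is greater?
31.587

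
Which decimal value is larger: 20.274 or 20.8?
20.8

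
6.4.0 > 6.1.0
True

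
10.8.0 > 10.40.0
False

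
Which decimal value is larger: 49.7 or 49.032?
49.7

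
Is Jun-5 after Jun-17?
No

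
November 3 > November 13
False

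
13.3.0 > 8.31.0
True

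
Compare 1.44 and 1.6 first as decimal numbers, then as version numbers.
As decimals: 1.44 < 1.6. As versions: v1.44 > v1.6 (minor version 44 > 6).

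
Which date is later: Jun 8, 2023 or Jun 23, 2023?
Jun 23, 2023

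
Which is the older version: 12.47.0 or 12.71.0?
12.47.0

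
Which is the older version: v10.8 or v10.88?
v10.8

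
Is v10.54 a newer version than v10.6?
Yes. Version numbers are compared segment by segment as integers, not as decimals: minor version 54 > 6, so v10.54 > v10.6 (even though the decimal 10.54 < 10.6).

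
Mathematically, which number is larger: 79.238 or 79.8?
79.8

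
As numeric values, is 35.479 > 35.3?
True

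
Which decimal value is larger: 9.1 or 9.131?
9.131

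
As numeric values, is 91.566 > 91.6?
False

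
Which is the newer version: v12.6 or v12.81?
v12.81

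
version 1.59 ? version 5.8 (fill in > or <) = <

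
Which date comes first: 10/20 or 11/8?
10/20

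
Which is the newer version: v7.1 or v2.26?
v7.1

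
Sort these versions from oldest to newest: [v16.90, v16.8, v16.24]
[v16.8, v16.24, v16.90]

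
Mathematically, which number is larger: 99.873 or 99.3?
99.873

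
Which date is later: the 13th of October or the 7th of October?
the 13th of October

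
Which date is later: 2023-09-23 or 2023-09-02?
2023-09-23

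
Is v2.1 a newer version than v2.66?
No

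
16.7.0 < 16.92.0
True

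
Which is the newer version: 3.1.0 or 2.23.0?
3.1.0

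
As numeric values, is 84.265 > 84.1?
True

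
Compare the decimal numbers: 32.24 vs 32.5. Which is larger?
32.5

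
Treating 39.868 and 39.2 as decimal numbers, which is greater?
39.868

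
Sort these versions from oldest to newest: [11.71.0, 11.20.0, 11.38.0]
[11.20.0, 11.38.0, 11.71.0]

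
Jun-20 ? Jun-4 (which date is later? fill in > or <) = >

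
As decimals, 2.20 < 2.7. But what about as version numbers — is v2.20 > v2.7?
True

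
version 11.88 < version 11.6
False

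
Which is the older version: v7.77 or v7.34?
v7.34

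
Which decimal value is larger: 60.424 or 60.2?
60.424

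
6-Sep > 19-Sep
False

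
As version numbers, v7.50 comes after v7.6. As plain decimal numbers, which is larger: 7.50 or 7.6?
7.6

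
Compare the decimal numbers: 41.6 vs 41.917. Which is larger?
41.917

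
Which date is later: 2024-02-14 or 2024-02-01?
2024-02-14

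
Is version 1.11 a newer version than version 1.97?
No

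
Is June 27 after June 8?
Yes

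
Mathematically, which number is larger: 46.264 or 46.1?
46.264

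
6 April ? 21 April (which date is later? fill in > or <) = <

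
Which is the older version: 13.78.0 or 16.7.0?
13.78.0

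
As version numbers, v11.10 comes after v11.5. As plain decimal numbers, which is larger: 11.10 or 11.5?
11.5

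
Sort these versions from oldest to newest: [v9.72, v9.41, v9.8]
[v9.8, v9.41, v9.72]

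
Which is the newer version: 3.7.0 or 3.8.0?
3.8.0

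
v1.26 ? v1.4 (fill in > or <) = >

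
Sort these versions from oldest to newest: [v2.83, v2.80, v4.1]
[v2.80, v2.83, v4.1]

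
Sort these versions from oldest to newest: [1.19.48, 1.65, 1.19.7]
[1.19.7, 1.19.48, 1.65]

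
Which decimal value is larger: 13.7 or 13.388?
13.7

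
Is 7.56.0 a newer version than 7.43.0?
Yes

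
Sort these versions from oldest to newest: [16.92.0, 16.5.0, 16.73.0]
[16.5.0, 16.73.0, 16.92.0]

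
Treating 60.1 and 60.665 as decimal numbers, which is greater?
60.665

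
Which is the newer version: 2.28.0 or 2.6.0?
2.28.0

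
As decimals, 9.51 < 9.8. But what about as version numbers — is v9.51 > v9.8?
True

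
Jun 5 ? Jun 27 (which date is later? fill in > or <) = <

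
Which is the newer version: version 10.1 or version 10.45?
version 10.45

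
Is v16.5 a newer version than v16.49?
No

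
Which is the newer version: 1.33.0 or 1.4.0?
1.33.0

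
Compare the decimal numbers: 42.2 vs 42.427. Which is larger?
42.427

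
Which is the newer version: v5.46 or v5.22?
v5.46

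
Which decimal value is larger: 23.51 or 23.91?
23.91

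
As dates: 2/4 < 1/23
False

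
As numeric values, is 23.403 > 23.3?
True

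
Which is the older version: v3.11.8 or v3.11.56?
v3.11.8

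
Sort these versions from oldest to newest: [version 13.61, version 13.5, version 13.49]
[version 13.5, version 13.49, version 13.61]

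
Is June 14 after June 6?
Yes. Day 14 comes after day 6 in June — this is a date comparison, not a decimal one (the decimal 6.14 would be smaller than 6.6).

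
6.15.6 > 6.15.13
False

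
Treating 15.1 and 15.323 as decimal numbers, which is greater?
15.323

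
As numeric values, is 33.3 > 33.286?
True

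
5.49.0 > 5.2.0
True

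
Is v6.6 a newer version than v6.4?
Yes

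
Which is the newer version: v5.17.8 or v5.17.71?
v5.17.71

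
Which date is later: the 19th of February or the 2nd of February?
the 19th of February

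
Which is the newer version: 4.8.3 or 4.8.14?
4.8.14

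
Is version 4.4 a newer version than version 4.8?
No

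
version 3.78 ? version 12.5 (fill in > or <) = <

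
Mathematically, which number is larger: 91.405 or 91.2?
91.405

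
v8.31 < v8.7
False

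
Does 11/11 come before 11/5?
No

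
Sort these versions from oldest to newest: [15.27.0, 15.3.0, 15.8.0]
[15.3.0, 15.8.0, 15.27.0]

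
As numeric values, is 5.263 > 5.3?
False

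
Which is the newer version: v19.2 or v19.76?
v19.76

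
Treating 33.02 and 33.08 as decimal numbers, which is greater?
33.08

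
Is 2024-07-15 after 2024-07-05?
Yes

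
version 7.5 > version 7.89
False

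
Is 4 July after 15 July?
No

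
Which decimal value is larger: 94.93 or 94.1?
94.93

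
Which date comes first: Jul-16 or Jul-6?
Jul-6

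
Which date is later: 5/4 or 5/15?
5/15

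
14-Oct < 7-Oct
False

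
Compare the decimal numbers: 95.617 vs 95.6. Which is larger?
95.617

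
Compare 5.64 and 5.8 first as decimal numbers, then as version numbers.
As decimals: 5.64 < 5.8. As versions: v5.64 > v5.8 (minor version 64 > 8).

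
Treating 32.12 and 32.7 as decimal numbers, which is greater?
32.7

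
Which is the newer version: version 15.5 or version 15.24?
version 15.24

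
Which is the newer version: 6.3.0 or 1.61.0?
6.3.0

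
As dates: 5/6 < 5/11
True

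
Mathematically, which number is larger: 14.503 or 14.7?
14.7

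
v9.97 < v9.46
False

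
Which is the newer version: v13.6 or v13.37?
v13.37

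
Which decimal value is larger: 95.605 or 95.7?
95.7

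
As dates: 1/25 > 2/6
False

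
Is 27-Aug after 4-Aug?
Yes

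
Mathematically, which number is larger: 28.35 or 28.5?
28.5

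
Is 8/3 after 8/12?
No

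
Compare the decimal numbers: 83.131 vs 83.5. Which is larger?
83.5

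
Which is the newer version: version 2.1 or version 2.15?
version 2.15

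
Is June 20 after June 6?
Yes. Day 20 comes after day 6 in June — this is a date comparison, not a decimal one (the decimal 6.20 would be smaller than 6.6).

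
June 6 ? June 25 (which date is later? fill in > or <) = <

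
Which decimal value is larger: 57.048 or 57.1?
57.1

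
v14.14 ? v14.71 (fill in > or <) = <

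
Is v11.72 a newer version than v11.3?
Yes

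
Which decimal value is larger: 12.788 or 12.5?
12.788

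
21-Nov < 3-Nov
False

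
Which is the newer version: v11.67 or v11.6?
v11.67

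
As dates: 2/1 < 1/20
False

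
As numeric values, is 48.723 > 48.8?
False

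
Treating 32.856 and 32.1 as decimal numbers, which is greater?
32.856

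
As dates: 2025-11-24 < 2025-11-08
False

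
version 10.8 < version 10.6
False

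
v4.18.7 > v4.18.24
False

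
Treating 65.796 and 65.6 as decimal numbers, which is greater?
65.796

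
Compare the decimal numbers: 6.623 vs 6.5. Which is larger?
6.623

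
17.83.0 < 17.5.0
False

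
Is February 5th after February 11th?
No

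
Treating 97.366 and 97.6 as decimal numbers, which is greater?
97.6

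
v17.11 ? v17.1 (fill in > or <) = >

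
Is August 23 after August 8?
Yes. Day 23 comes after day 8 in August — this is a date comparison, not a decimal one (the decimal 8.23 would be smaller than 8.8).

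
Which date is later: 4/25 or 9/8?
9/8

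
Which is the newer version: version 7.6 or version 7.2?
version 7.6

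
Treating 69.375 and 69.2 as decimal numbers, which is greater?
69.375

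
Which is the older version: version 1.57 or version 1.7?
version 1.7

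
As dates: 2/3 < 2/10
True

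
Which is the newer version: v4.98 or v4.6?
v4.98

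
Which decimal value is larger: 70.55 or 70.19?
70.55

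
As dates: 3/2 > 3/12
False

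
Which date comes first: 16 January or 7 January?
7 January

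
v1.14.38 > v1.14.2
True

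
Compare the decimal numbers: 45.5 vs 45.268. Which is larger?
45.5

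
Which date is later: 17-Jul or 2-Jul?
17-Jul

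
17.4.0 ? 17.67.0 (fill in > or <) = <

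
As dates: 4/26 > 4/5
True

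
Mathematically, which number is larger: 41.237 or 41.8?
41.8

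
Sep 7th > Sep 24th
False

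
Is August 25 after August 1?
Yes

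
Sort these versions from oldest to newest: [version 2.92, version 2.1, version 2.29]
[version 2.1, version 2.29, version 2.92]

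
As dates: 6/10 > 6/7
True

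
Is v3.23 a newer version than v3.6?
Yes. Version numbers are compared segment by segment as integers, not as decimals: minor version 23 > 6, so v3.23 > v3.6 (even though the decimal 3.23 < 3.6).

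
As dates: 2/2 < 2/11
True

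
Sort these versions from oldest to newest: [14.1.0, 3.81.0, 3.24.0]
[3.24.0, 3.81.0, 14.1.0]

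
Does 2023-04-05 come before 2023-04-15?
Yes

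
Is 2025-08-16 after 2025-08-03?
Yes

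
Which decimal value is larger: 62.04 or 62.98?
62.98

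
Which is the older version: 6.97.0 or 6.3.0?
6.3.0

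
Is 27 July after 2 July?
Yes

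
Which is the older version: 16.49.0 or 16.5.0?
16.5.0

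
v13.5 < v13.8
True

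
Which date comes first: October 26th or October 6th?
October 6th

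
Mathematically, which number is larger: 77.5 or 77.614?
77.614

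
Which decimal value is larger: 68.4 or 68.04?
68.4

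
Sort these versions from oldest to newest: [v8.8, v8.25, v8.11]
[v8.8, v8.11, v8.25]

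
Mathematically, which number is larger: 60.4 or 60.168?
60.4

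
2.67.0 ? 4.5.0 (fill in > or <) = <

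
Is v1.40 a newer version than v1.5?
Yes. Version numbers are compared segment by segment as integers, not as decimals: minor version 40 > 5, so v1.40 > v1.5 (even though the decimal 1.40 < 1.5).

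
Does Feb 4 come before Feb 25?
Yes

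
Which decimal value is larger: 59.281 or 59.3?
59.3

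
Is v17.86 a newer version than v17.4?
Yes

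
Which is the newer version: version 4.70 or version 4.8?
version 4.70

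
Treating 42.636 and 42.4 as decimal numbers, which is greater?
42.636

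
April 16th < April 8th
False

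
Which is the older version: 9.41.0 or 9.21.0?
9.21.0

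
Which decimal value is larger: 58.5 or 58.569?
58.569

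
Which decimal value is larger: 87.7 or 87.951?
87.951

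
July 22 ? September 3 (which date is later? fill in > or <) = <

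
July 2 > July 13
False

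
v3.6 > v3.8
False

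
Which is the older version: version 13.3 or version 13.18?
version 13.3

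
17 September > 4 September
True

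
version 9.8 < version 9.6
False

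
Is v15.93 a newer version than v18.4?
No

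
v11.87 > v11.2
True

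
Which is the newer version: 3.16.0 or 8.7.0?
8.7.0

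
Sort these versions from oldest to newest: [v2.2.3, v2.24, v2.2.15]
[v2.2.3, v2.2.15, v2.24]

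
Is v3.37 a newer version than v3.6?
Yes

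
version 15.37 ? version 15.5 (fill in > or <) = >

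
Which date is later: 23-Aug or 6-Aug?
23-Aug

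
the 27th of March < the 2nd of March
False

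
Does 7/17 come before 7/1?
No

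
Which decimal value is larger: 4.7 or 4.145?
4.7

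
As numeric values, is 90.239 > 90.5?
False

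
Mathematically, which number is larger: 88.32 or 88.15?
88.32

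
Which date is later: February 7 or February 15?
February 15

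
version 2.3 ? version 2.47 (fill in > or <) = <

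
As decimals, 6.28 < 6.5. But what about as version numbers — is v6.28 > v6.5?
True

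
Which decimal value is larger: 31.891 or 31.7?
31.891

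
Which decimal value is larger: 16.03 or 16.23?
16.23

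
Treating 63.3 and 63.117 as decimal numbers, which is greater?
63.3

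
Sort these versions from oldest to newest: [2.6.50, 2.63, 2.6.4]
[2.6.4, 2.6.50, 2.63]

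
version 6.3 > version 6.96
False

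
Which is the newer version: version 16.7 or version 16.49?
version 16.49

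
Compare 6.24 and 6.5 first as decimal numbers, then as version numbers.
As decimals: 6.24 < 6.5. As versions: v6.24 > v6.5 (minor version 24 > 5).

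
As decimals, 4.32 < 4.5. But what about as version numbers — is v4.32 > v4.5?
True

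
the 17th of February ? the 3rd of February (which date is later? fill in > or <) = >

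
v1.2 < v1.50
True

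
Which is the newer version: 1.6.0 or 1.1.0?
1.6.0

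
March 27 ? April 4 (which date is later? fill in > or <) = <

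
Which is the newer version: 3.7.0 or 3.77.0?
3.77.0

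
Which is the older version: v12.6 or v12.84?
v12.6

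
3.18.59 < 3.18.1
False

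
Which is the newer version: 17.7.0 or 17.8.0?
17.8.0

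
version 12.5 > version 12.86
False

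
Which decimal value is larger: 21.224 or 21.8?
21.8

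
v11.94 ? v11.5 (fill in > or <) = >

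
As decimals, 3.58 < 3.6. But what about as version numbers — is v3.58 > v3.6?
True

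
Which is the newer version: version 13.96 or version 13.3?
version 13.96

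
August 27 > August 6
True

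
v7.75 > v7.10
True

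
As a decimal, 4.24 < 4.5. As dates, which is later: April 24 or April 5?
April 24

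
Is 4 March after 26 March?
No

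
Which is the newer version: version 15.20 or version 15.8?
version 15.20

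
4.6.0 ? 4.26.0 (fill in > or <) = <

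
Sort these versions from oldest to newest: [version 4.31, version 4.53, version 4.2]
[version 4.2, version 4.31, version 4.53]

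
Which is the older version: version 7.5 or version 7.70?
version 7.5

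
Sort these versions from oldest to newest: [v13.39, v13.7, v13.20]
[v13.7, v13.20, v13.39]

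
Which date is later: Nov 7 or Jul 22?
Nov 7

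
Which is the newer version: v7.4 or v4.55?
v7.4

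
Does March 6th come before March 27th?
Yes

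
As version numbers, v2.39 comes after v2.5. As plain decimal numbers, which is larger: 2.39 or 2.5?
2.5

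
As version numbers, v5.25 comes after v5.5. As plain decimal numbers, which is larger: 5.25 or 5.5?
5.5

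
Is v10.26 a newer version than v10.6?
Yes. Version numbers are compared segment by segment as integers, not as decimals: minor version 26 > 6, so v10.26 > v10.6 (even though the decimal 10.26 < 10.6).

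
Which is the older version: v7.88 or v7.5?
v7.5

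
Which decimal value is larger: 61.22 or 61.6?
61.6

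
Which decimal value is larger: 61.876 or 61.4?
61.876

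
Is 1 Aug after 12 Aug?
No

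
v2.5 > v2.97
False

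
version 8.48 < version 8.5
False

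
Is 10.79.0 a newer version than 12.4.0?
No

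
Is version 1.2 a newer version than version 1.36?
No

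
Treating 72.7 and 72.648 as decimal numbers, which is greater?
72.7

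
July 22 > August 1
False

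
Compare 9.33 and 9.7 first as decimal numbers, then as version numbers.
As decimals: 9.33 < 9.7. As versions: v9.33 > v9.7 (minor version 33 > 7).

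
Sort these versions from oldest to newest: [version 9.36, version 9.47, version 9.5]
[version 9.5, version 9.36, version 9.47]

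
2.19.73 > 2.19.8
True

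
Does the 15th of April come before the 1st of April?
No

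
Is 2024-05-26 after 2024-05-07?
Yes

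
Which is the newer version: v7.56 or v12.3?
v12.3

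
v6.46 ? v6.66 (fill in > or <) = <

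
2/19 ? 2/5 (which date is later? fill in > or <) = >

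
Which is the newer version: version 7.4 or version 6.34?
version 7.4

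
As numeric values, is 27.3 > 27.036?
True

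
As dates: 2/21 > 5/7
False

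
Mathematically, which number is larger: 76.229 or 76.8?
76.8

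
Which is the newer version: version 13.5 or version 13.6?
version 13.6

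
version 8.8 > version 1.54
True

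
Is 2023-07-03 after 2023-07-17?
No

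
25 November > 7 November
True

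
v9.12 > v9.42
False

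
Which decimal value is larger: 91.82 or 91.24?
91.82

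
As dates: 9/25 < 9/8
False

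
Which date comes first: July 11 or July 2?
July 2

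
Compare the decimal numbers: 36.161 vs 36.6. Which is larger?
36.6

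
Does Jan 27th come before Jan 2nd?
No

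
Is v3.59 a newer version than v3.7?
Yes. Version numbers are compared segment by segment as integers, not as decimals: minor version 59 > 7, so v3.59 > v3.7 (even though the decimal 3.59 < 3.7).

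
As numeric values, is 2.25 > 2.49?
False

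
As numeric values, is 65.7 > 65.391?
True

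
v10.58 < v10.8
False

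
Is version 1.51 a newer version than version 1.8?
Yes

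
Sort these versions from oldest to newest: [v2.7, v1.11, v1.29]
[v1.11, v1.29, v2.7]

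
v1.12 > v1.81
False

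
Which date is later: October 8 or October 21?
October 21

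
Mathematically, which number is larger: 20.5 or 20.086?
20.5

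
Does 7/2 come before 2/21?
No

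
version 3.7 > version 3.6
True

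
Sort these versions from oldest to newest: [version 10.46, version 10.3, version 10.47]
[version 10.3, version 10.46, version 10.47]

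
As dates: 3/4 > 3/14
False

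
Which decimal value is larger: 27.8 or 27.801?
27.801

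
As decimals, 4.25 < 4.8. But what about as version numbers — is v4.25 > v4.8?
True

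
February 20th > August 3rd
False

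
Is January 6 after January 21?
No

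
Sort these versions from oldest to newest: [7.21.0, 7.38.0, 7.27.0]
[7.21.0, 7.27.0, 7.38.0]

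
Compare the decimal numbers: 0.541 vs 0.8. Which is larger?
0.8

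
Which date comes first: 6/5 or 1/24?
1/24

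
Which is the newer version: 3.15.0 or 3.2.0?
3.15.0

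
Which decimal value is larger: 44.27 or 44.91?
44.91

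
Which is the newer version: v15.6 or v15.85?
v15.85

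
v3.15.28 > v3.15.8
True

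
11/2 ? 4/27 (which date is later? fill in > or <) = >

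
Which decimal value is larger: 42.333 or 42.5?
42.5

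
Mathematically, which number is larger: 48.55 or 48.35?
48.55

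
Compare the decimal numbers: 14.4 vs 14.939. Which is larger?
14.939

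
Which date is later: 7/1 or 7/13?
7/13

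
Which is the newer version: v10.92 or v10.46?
v10.92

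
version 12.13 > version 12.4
True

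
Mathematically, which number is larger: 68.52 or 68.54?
68.54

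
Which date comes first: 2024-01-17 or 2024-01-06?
2024-01-06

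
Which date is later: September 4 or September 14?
September 14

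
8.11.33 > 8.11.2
True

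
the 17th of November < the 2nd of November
False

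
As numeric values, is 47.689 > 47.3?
True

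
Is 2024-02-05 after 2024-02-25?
No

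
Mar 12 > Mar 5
True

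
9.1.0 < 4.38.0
False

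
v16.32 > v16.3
True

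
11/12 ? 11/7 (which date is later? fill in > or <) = >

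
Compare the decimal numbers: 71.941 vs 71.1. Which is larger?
71.941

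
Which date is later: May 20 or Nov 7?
Nov 7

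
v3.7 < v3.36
True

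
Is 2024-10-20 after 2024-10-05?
Yes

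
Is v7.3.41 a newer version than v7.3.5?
Yes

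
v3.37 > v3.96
False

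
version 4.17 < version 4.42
True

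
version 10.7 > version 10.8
False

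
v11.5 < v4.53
False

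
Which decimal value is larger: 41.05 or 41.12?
41.12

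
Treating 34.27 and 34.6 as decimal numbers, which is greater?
34.6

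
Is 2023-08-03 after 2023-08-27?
No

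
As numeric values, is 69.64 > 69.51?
True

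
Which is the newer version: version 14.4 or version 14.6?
version 14.6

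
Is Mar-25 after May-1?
No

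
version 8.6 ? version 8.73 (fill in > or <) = <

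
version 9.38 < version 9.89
True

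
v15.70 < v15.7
False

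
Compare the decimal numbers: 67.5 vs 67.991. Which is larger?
67.991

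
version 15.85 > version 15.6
True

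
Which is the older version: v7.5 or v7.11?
v7.5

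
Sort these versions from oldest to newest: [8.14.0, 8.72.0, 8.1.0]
[8.1.0, 8.14.0, 8.72.0]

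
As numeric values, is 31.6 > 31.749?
False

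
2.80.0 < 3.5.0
True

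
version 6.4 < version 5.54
False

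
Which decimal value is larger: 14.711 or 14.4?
14.711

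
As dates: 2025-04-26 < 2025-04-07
False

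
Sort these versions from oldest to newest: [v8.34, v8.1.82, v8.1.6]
[v8.1.6, v8.1.82, v8.34]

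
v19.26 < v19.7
False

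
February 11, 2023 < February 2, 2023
False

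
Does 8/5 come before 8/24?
Yes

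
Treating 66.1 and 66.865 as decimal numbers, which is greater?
66.865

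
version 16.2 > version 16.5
False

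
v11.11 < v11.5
False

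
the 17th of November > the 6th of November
True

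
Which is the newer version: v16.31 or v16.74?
v16.74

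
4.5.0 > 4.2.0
True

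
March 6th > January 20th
True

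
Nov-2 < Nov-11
True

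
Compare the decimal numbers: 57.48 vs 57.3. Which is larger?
57.48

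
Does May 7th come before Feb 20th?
No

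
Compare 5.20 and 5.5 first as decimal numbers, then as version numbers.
As decimals: 5.20 < 5.5. As versions: v5.20 > v5.5 (minor version 20 > 5).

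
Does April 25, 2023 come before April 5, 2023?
No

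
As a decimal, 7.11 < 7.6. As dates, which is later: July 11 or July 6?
July 11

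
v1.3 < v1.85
True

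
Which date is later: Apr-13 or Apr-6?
Apr-13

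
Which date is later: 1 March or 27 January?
1 March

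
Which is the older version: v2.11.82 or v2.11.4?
v2.11.4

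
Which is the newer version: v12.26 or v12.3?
v12.26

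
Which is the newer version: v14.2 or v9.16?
v14.2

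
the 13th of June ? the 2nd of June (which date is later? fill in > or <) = >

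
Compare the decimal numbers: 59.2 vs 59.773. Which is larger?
59.773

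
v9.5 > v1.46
True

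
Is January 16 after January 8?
Yes. Day 16 comes after day 8 in January — this is a date comparison, not a decimal one (the decimal 1.16 would be smaller than 1.8).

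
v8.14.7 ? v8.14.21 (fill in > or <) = <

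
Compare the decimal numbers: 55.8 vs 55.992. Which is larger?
55.992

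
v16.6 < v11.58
False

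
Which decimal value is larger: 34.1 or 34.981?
34.981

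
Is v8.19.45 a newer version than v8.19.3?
Yes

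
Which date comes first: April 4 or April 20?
April 4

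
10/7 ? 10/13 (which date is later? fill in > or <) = <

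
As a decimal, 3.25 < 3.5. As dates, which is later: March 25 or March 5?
March 25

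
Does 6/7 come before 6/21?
Yes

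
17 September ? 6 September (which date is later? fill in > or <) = >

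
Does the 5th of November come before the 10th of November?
Yes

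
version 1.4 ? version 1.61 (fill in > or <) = <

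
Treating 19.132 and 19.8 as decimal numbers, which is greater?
19.8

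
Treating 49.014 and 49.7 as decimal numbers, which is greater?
49.7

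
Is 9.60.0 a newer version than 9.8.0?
Yes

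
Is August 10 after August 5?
Yes. Day 10 comes after day 5 in August — this is a date comparison, not a decimal one (the decimal 8.10 would be smaller than 8.5).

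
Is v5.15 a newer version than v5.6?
Yes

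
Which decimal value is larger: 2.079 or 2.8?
2.8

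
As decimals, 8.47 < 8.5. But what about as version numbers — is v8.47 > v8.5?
True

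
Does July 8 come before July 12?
Yes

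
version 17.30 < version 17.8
False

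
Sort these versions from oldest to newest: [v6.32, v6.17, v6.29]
[v6.17, v6.29, v6.32]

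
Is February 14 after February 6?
Yes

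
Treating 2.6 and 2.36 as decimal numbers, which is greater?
2.6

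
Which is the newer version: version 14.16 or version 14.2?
version 14.16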